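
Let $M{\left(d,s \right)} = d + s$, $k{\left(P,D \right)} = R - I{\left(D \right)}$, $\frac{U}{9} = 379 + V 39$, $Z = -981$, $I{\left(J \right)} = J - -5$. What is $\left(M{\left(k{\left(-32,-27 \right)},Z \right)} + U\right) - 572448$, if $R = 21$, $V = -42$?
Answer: $-584717$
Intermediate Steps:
$I{\left(J \right)} = 5 + J$ ($I{\left(J \right)} = J + 5 = 5 + J$)
$U = -11331$ ($U = 9 \left(379 - 1638\right) = 9 \left(-1259\right) = -11331$)
$k{\left(P,D \right)} = 16 - D$ ($k{\left(P,D \right)} = 21 - \left(5 + D\right) = 16 - D$)
$\left(M{\left(k{\left(-32,-27 \right)},Z \right)} + U\right) - 572448 = \left(\left(\left(16 - -27\right) - 981\right) - 11331\right) - 572448 = \left(\left(\left(16 + 27\right) - 981\right) - 11331\right) - 572448 = \left(\left(43 - 981\right) - 11331\right) - 572448 = \left(-938 - 11331\right) - 572448 = -12269 - 572448 = -584717$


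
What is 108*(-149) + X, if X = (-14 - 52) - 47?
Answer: -16205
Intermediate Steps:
X = -113 (X = -66 - 47 = -113)
108*(-149) + X = 108*(-149) - 113 = -16092 - 113 = -16205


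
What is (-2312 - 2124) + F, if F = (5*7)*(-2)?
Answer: -4506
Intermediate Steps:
F = -70 (F = 35*(-2) = -70)
(-2312 - 2124) + F = (-2312 - 2124) - 70 = -4436 - 70 = -4506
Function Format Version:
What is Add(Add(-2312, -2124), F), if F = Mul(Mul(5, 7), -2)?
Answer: -4506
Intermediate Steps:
F = -70 (F = Mul(35, -2) = -70)
Add(Add(-2312, -2124), F) = Add(Add(-2312, -2124), -70) = Add(-4436, -70) = -4506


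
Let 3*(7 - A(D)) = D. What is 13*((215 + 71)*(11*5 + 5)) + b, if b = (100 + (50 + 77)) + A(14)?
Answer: 669928/3 ≈ 2.2331e+5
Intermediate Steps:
A(D) = 7 - D/3
b = 688/3 (b = (100 + (50 + 77)) + (7 - 1/3*14) = (100 + 127) + (7 - 14/3) = 227 + 7/3 = 688/3 ≈ 229.33)
13*((215 + 71)*(11*5 + 5)) + b = 13*((215 + 71)*(11*5 + 5)) + 688/3 = 13*(286*(55 + 5)) + 688/3 = 13*(286*60) + 688/3 = 13*17160 + 688/3 = 223080 + 688/3 = 669928/3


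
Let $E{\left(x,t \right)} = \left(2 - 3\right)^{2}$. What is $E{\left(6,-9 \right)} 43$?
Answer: $43$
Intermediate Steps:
$E{\left(x,t \right)} = 1$ ($E{\left(x,t \right)} = \left(-1\right)^{2} = 1$)
$E{\left(6,-9 \right)} 43 = 1 \cdot 43 = 43$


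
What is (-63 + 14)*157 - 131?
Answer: -7824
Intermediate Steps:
(-63 + 14)*157 - 131 = -49*157 - 131 = -7693 - 131 = -7824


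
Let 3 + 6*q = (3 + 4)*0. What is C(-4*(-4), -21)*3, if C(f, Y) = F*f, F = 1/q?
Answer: -96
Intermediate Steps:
q = -½ (q = -½ + ((3 + 4)*0)/6 = -½ + (7*0)/6 = -½ + (⅙)*0 = -½ + 0 = -½ ≈ -0.50000)
F = -2 (F = 1/(-½) = -2)
C(f, Y) = -2*f
C(-4*(-4), -21)*3 = -(-8)*(-4)*3 = -2*16*3 = -32*3 = -96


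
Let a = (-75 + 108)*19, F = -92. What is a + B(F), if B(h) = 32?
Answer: 659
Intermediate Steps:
a = 627 (a = 33*19 = 627)
a + B(F) = 627 + 32 = 659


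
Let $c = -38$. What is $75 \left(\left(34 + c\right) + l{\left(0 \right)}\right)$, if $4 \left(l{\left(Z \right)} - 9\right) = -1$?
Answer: $\frac{1425}{4} \approx 356.25$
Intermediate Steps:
$l{\left(Z \right)} = \frac{35}{4}$ ($l{\left(Z \right)} = 9 + \frac{1}{4} \left(-1\right) = 9 - \frac{1}{4} = \frac{35}{4}$)
$75 \left(\left(34 + c\right) + l{\left(0 \right)}\right) = 75 \left(\left(34 - 38\right) + \frac{35}{4}\right) = 75 \left(-4 + \frac{35}{4}\right) = 75 \cdot \frac{19}{4} = \frac{1425}{4}$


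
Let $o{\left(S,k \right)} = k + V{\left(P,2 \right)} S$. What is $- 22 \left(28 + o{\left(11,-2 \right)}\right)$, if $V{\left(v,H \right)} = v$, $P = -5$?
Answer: $638$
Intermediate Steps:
$o{\left(S,k \right)} = k - 5 S$
$- 22 \left(28 + o{\left(11,-2 \right)}\right) = - 22 \left(28 - 57\right) = \left(-22\right) \left(-29\right) = 638$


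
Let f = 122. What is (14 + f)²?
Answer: 18496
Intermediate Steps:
(14 + f)² = (14 + 122)² = 136² = 18496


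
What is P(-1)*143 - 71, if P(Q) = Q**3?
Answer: -214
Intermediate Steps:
P(-1)*143 - 71 = (-1)**3*143 - 71 = -1*143 - 71 = -143 - 71 = -214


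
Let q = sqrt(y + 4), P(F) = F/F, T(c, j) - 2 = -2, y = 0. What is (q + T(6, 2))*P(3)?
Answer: 2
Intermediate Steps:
T(c, j) = 0 (T(c, j) = 2 - 2 = 0)
P(F) = 1
q = 2 (q = sqrt(0 + 4) = sqrt(4) = 2)
(q + T(6, 2))*P(3) = (2 + 0)*1 = 2*1 = 2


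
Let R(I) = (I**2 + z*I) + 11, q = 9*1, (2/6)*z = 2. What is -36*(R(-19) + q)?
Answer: -9612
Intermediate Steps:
z = 6 (z = 3*2 = 6)
q = 9
R(I) = 11 + I**2 + 6*I (R(I) = (I**2 + 6*I) + 11 = 11 + I**2 + 6*I)
-36*(R(-19) + q) = -36*((11 + (-19)**2 + 6*(-19)) + 9) = -36*((11 + 361 - 114) + 9) = -36*(258 + 9) = -36*267 = -9612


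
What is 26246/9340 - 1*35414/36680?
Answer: 15798413/8564780 ≈ 1.8446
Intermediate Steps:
26246/9340 - 1*35414/36680 = 26246*(1/9340) - 35414*1/36680 = 13123/4670 - 17707/18340 = 15798413/8564780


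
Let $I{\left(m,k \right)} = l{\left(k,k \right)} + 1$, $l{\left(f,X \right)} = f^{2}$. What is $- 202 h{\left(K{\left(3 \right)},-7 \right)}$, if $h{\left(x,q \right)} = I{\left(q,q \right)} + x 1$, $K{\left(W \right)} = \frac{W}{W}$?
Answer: $-10302$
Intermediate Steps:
$K{\left(W \right)} = 1$
$I{\left(m,k \right)} = 1 + k^{2}$ ($I{\left(m,k \right)} = k^{2} + 1 = 1 + k^{2}$)
$h{\left(x,q \right)} = 1 + x + q^{2}$ ($h{\left(x,q \right)} = \left(1 + q^{2}\right) + x 1 = \left(1 + q^{2}\right) + x = 1 + x + q^{2}$)
$- 202 h{\left(K{\left(3 \right)},-7 \right)} = - 202 \left(1 + 1 + \left(-7\right)^{2}\right) = - 202 \left(1 + 1 + 49\right) = \left(-202\right) 51 = -10302$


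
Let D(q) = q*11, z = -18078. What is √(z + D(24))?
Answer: I*√17814 ≈ 133.47*I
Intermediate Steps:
D(q) = 11*q
√(z + D(24)) = √(-18078 + 11*24) = √(-18078 + 264) = √(-17814) = I*√17814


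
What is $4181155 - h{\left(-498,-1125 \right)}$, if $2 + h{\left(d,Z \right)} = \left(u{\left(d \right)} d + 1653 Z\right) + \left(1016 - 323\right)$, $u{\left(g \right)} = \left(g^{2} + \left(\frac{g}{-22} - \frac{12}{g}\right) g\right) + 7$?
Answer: $\frac{1363226505}{11} \approx 1.2393 \cdot 10^{8}$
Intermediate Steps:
$u{\left(g \right)} = 7 + g^{2} + g \left(- \frac{12}{g} - \frac{g}{22}\right)$ ($u{\left(g \right)} = \left(g^{2} + \left(g \left(- \frac{1}{22}\right) - \frac{12}{g}\right) g\right) + 7 = \left(g^{2} + \left(- \frac{g}{22} - \frac{12}{g}\right) g\right) + 7 = \left(g^{2} + \left(- \frac{12}{g} - \frac{g}{22}\right) g\right) + 7 = \left(g^{2} + g \left(- \frac{12}{g} - \frac{g}{22}\right)\right) + 7 = 7 + g^{2} + g \left(- \frac{12}{g} - \frac{g}{22}\right)$)
$h{\left(d,Z \right)} = 691 + 1653 Z + d \left(-5 + \frac{21 d^{2}}{22}\right)$ ($h{\left(d,Z \right)} = -2 + \left(\left(\left(-5 + \frac{21 d^{2}}{22}\right) d + 1653 Z\right) + \left(1016 - 323\right)\right) = -2 + \left(\left(d \left(-5 + \frac{21 d^{2}}{22}\right) + 1653 Z\right) + \left(1016 - 323\right)\right) = -2 + \left(\left(1653 Z + d \left(-5 + \frac{21 d^{2}}{22}\right)\right) + 693\right) = -2 + \left(693 + 1653 Z + d \left(-5 + \frac{21 d^{2}}{22}\right)\right) = 691 + 1653 Z + d \left(-5 + \frac{21 d^{2}}{22}\right)$)
$4181155 - h{\left(-498,-1125 \right)} = 4181155 - \left(691 + 1653 \left(-1125\right) + \frac{1}{22} \left(-498\right) \left(-110 + 21 \left(-498\right)^{2}\right)\right) = 4181155 - \left(691 - 1859625 + \frac{1}{22} \left(-498\right) \left(-110 + 21 \cdot 248004\right)\right) = 4181155 - \left(691 - 1859625 + \frac{1}{22} \left(-498\right) \left(-110 + 5208084\right)\right) = 4181155 - \left(691 - 1859625 + \frac{1}{22} \left(-498\right) 5207974\right) = 4181155 - \left(691 - 1859625 - \frac{1296785526}{11}\right) = 4181155 - - \frac{1317233800}{11} = 4181155 + \frac{1317233800}{11} = \frac{1363226505}{11}$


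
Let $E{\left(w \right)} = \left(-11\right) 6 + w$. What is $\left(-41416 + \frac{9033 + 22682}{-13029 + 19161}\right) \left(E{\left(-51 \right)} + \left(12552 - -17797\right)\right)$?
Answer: $- \frac{1919211986926}{1533} \approx -1.2519 \cdot 10^{9}$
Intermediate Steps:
$E{\left(w \right)} = -66 + w$
$\left(-41416 + \frac{9033 + 22682}{-13029 + 19161}\right) \left(E{\left(-51 \right)} + \left(12552 - -17797\right)\right) = \left(-41416 + \frac{9033 + 22682}{-13029 + 19161}\right) \left(\left(-66 - 51\right) + \left(12552 - -17797\right)\right) = \left(-41416 + \frac{31715}{6132}\right) \left(-117 + \left(12552 + 17797\right)\right) = \left(-41416 + 31715 \cdot \frac{1}{6132}\right) \left(-117 + 30349\right) = \left(-41416 + \frac{31715}{6132}\right) 30232 = \left(- \frac{253931197}{6132}\right) 30232 = - \frac{1919211986926}{1533}$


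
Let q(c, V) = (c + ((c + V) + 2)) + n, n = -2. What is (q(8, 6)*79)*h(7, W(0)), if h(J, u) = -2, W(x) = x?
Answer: -3476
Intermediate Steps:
q(c, V) = V + 2*c (q(c, V) = (c + ((c + V) + 2)) - 2 = (c + ((V + c) + 2)) - 2 = (c + (2 + V + c)) - 2 = (2 + V + 2*c) - 2 = V + 2*c)
(q(8, 6)*79)*h(7, W(0)) = ((6 + 2*8)*79)*(-2) = ((6 + 16)*79)*(-2) = (22*79)*(-2) = 1738*(-2) = -3476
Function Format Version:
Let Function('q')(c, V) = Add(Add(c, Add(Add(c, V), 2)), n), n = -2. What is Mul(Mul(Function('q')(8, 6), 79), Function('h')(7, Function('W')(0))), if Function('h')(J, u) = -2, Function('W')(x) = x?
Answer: -3476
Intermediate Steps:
Function('q')(c, V) = Add(V, Mul(2, c)) (Function('q')(c, V) = Add(Add(c, Add(Add(c, V), 2)), -2) = Add(Add(c, Add(Add(V, c), 2)), -2) = Add(Add(c, Add(2, V, c)), -2) = Add(Add(2, V, Mul(2, c)), -2) = Add(V, Mul(2, c)))
Mul(Mul(Function('q')(8, 6), 79), Function('h')(7, Function('W')(0))) = Mul(Mul(Add(6, Mul(2, 8)), 79), -2) = Mul(Mul(Add(6, 16), 79), -2) = Mul(Mul(22, 79), -2) = Mul(1738, -2) = -3476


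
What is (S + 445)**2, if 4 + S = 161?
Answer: 362404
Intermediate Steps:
S = 157 (S = -4 + 161 = 157)
(S + 445)**2 = (157 + 445)**2 = 602**2 = 362404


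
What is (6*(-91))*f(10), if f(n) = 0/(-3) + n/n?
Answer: -546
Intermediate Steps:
f(n) = 1 (f(n) = 0*(-⅓) + 1 = 0 + 1 = 1)
(6*(-91))*f(10) = (6*(-91))*1 = -546*1 = -546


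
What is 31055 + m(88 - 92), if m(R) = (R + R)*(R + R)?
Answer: 31119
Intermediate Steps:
m(R) = 4*R**2 (m(R) = (2*R)*(2*R) = 4*R**2)
31055 + m(88 - 92) = 31055 + 4*(88 - 92)**2 = 31055 + 4*(-4)**2 = 31055 + 4*16 = 31055 + 64 = 31119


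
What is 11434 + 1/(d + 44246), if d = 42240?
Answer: 988880925/86486 ≈ 11434.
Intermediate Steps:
11434 + 1/(d + 44246) = 11434 + 1/(42240 + 44246) = 11434 + 1/86486 = 988880925/86486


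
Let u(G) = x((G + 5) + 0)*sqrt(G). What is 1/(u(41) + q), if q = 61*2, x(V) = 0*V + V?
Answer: -61/35936 + 23*sqrt(41)/35936 ≈ 0.0024007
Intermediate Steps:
x(V) = V (x(V) = 0 + V = V)
u(G) = sqrt(G)*(5 + G) (u(G) = ((G + 5) + 0)*sqrt(G) = ((5 + G) + 0)*sqrt(G) = (5 + G)*sqrt(G) = sqrt(G)*(5 + G))
q = 122
1/(u(41) + q) = 1/(sqrt(41)*(5 + 41) + 122) = 1/(sqrt(41)*46 + 122) = 1/(46*sqrt(41) + 122) = 1/(122 + 46*sqrt(41))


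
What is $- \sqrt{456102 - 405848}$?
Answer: $- \sqrt{50254} \approx -224.17$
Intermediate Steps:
$- \sqrt{456102 - 405848} = - \sqrt{50254}$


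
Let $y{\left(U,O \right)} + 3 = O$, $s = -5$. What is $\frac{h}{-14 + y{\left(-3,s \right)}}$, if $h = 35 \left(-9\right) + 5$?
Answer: $\frac{155}{11} \approx 14.091$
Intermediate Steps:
$y{\left(U,O \right)} = -3 + O$
$h = -310$ ($h = -315 + 5 = -310$)
$\frac{h}{-14 + y{\left(-3,s \right)}} = \frac{1}{-14 - 8} \left(-310\right) = \frac{1}{-22} \left(-310\right) = \left(- \frac{1}{22}\right) \left(-310\right) = \frac{155}{11}$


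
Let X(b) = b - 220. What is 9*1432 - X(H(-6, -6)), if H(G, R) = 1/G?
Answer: 78649/6 ≈ 13108.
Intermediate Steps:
X(b) = -220 + b
9*1432 - X(H(-6, -6)) = 9*1432 - (-220 + 1/(-6)) = 12888 - (-220 - ⅙) = 12888 - 1*(-1321/6) = 12888 + 1321/6 = 78649/6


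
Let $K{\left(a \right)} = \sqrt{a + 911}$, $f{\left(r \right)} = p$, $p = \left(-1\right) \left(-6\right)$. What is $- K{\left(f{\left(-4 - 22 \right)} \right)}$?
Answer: $- \sqrt{917} \approx -30.282$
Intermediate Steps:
$p = 6$
$f{\left(r \right)} = 6$
$K{\left(a \right)} = \sqrt{911 + a}$
$- K{\left(f{\left(-4 - 22 \right)} \right)} = - \sqrt{911 + 6} = - \sqrt{917}$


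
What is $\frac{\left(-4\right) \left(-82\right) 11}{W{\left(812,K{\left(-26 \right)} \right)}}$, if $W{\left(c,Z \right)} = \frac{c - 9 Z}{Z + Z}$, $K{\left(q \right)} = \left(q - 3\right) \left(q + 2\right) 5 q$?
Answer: $- \frac{5628480}{7027} \approx -800.98$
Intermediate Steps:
$K{\left(q \right)} = 5 q \left(-3 + q\right) \left(2 + q\right)$ ($K{\left(q \right)} = \left(-3 + q\right) \left(2 + q\right) 5 q = 5 \left(-3 + q\right) \left(2 + q\right) q = 5 q \left(-3 + q\right) \left(2 + q\right)$)
$W{\left(c,Z \right)} = \frac{c - 9 Z}{2 Z}$
$\frac{\left(-4\right) \left(-82\right) 11}{W{\left(812,K{\left(-26 \right)} \right)}} = \frac{\left(-4\right) \left(-82\right) 11}{\frac{1}{2} \frac{1}{5 \left(-26\right) \left(-6 + \left(-26\right)^{2} - -26\right)} \left(812 - 9 \cdot 5 \left(-26\right) \left(-6 + \left(-26\right)^{2} - -26\right)\right)} = \frac{328 \cdot 11}{\frac{1}{2} \frac{1}{5 \left(-26\right) \left(-6 + 676 + 26\right)} \left(812 - 9 \cdot 5 \left(-26\right) \left(-6 + 676 + 26\right)\right)} = \frac{3608}{\frac{1}{2} \frac{1}{5 \left(-26\right) 696} \left(812 - 9 \cdot 5 \left(-26\right) 696\right)} = \frac{3608}{\frac{1}{2} \frac{1}{-90480} \left(812 - -814320\right)} = \frac{3608}{\frac{1}{2} \left(- \frac{1}{90480}\right) \left(812 + 814320\right)} = \frac{3608}{\frac{1}{2} \left(- \frac{1}{90480}\right) 815132} = \frac{3608}{- \frac{7027}{1560}} = 3608 \left(- \frac{1560}{7027}\right) = - \frac{5628480}{7027}$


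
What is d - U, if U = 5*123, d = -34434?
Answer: -35049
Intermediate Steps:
U = 615
d - U = -34434 - 1*615 = -34434 - 615 = -35049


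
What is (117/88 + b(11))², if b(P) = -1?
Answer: 841/7744 ≈ 0.10860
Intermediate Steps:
(117/88 + b(11))² = (117/88 - 1)² = (29/88)² = 841/7744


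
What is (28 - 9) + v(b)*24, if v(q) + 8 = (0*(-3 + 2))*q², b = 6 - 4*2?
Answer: -173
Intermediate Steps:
b = -2 (b = 6 - 8 = -2)
v(q) = -8 (v(q) = -8 + (0*(-3 + 2))*q² = -8 + (0*(-1))*q² = -8 + 0*q² = -8 + 0 = -8)
(28 - 9) + v(b)*24 = (28 - 9) - 8*24 = 19 - 192 = -173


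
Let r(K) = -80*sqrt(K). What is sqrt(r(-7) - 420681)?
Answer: sqrt(-420681 - 80*I*sqrt(7)) ≈ 0.163 - 648.6*I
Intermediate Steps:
sqrt(r(-7) - 420681) = sqrt(-80*I*sqrt(7) - 420681) = sqrt(-420681 - 80*I*sqrt(7))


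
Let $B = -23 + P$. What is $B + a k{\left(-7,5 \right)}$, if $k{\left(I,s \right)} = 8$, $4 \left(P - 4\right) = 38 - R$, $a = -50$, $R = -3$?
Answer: $- \frac{1635}{4} \approx -408.75$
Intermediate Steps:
$P = \frac{57}{4}$ ($P = 4 + \frac{38 - -3}{4} = 4 + \frac{38 + 3}{4} = 4 + \frac{1}{4} \cdot 41 = 4 + \frac{41}{4} = \frac{57}{4} \approx 14.25$)
$B = - \frac{35}{4}$ ($B = -23 + \frac{57}{4} = - \frac{35}{4} \approx -8.75$)
$B + a k{\left(-7,5 \right)} = - \frac{35}{4} - 400 = - \frac{1635}{4}$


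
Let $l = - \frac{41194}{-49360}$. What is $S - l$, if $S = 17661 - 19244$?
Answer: $- \frac{39089037}{24680} \approx -1583.8$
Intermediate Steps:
$S = -1583$
$l = \frac{20597}{24680}$ ($l = \left(-41194\right) \left(- \frac{1}{49360}\right) = \frac{20597}{24680} \approx 0.83456$)
$S - l = -1583 - \frac{20597}{24680} = - \frac{39089037}{24680}$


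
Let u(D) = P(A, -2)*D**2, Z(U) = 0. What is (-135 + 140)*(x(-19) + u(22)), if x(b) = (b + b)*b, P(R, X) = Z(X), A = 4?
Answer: 3610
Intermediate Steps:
P(R, X) = 0
x(b) = 2*b**2 (x(b) = (2*b)*b = 2*b**2)
u(D) = 0 (u(D) = 0*D**2 = 0)
(-135 + 140)*(x(-19) + u(22)) = (-135 + 140)*(2*(-19)**2 + 0) = 5*(2*361 + 0) = 5*(722 + 0) = 5*722 = 3610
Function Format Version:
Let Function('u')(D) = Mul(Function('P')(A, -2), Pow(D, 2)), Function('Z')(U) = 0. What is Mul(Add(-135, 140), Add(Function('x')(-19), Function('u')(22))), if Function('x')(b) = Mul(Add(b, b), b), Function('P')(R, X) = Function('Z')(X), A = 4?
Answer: 3610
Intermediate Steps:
Function('P')(R, X) = 0
Function('x')(b) = Mul(2, Pow(b, 2)) (Function('x')(b) = Mul(Mul(2, b), b) = Mul(2, Pow(b, 2)))
Function('u')(D) = 0 (Function('u')(D) = Mul(0, Pow(D, 2)) = 0)
Mul(Add(-135, 140), Add(Function('x')(-19), Function('u')(22))) = Mul(Add(-135, 140), Add(Mul(2, Pow(-19, 2)), 0)) = Mul(5, Add(Mul(2, 361), 0)) = Mul(5, Add(722, 0)) = Mul(5, 722) = 3610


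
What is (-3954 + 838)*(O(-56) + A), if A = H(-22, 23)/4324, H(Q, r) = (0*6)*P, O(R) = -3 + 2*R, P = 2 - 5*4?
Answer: 358340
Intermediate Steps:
P = -18 (P = 2 - 20 = -18)
H(Q, r) = 0 (H(Q, r) = (0*6)*(-18) = 0*(-18) = 0)
A = 0 (A = 0/4324 = 0*(1/4324) = 0)
(-3954 + 838)*(O(-56) + A) = (-3954 + 838)*((-3 + 2*(-56)) + 0) = -3116*((-3 - 112) + 0) = -3116*(-115 + 0) = -3116*(-115) = 358340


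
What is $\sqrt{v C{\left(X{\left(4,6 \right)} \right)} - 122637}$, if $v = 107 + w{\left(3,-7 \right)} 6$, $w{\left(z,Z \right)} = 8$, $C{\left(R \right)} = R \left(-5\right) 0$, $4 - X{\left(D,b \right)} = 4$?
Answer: $i \sqrt{122637} \approx 350.2 i$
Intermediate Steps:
$X{\left(D,b \right)} = 0$ ($X{\left(D,b \right)} = 4 - 4 = 0$)
$C{\left(R \right)} = 0$ ($C{\left(R \right)} = - 5 R 0 = 0$)
$v = 155$ ($v = 107 + 8 \cdot 6 = 107 + 48 = 155$)
$\sqrt{v C{\left(X{\left(4,6 \right)} \right)} - 122637} = \sqrt{155 \cdot 0 - 122637} = \sqrt{0 - 122637} = \sqrt{-122637} = i \sqrt{122637}$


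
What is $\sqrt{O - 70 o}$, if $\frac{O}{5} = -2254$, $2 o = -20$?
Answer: $i \sqrt{10570} \approx 102.81 i$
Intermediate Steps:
$o = -10$ ($o = \frac{1}{2} \left(-20\right) = -10$)
$O = -11270$ ($O = 5 \left(-2254\right) = -11270$)
$\sqrt{O - 70 o} = \sqrt{-11270 - -700} = \sqrt{-11270 + 700} = \sqrt{-10570} = i \sqrt{10570}$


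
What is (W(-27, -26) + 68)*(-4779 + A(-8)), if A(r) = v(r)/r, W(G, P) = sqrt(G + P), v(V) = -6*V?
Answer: -325380 - 4785*I*sqrt(53) ≈ -3.2538e+5 - 34835.0*I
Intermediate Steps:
A(r) = -6 (A(r) = (-6*r)/r = -6)
(W(-27, -26) + 68)*(-4779 + A(-8)) = (sqrt(-27 - 26) + 68)*(-4779 - 6) = (sqrt(-53) + 68)*(-4785) = (I*sqrt(53) + 68)*(-4785) = (68 + I*sqrt(53))*(-4785) = -325380 - 4785*I*sqrt(53)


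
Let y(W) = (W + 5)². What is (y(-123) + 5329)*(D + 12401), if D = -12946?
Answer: -10492885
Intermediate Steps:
y(W) = (5 + W)²
(y(-123) + 5329)*(D + 12401) = ((5 - 123)² + 5329)*(-12946 + 12401) = ((-118)² + 5329)*(-545) = (13924 + 5329)*(-545) = 19253*(-545) = -10492885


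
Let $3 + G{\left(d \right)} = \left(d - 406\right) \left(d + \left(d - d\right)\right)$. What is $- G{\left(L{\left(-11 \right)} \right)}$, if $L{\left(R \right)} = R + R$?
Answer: $-9413$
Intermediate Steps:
$L{\left(R \right)} = 2 R$
$G{\left(d \right)} = -3 + d \left(-406 + d\right)$ ($G{\left(d \right)} = -3 + \left(d - 406\right) \left(d + \left(d - d\right)\right) = -3 + \left(-406 + d\right) \left(d + 0\right) = -3 + \left(-406 + d\right) d = -3 + d \left(-406 + d\right)$)
$- G{\left(L{\left(-11 \right)} \right)} = - (-3 + \left(2 \left(-11\right)\right)^{2} - 406 \cdot 2 \left(-11\right)) = - (-3 + \left(-22\right)^{2} - -8932) = - (-3 + 484 + 8932) = \left(-1\right) 9413 = -9413$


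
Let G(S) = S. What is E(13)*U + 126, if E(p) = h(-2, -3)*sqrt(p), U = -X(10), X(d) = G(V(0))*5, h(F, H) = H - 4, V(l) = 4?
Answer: 126 + 140*sqrt(13) ≈ 630.78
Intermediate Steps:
h(F, H) = -4 + H
X(d) = 20 (X(d) = 4*5 = 20)
U = -20 (U = -1*20 = -20)
E(p) = -7*sqrt(p) (E(p) = (-4 - 3)*sqrt(p) = -7*sqrt(p))
E(13)*U + 126 = -7*sqrt(13)*(-20) + 126 = 140*sqrt(13) + 126 = 126 + 140*sqrt(13)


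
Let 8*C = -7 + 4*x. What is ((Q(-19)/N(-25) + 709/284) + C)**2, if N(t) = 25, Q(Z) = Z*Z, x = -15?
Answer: 14779994329/201640000 ≈ 73.299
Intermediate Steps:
Q(Z) = Z**2
C = -67/8 (C = (-7 + 4*(-15))/8 = (-7 - 60)/8 = (1/8)*(-67) = -67/8 ≈ -8.3750)
((Q(-19)/N(-25) + 709/284) + C)**2 = (((-19)**2/25 + 709/284) - 67/8)**2 = ((361*(1/25) + 709*(1/284)) - 67/8)**2 = ((361/25 + 709/284) - 67/8)**2 = (120249/7100 - 67/8)**2 = (121573/14200)**2 = 14779994329/201640000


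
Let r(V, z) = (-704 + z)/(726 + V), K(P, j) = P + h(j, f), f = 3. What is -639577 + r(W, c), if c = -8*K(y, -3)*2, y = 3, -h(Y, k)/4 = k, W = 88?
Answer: -260308119/407 ≈ -6.3958e+5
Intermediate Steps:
h(Y, k) = -4*k
K(P, j) = -12 + P (K(P, j) = P - 4*3 = P - 12 = -12 + P)
c = 144 (c = -8*(-12 + 3)*2 = -8*(-9)*2 = 72*2 = 144)
r(V, z) = (-704 + z)/(726 + V)
-639577 + r(W, c) = -639577 + (-704 + 144)/(726 + 88) = -639577 - 560/814 = -639577 + (1/814)*(-560) = -639577 - 280/407 = -260308119/407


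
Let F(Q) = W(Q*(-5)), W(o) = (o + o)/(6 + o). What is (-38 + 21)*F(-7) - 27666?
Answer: -1135496/41 ≈ -27695.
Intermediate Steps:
W(o) = 2*o/(6 + o) (W(o) = (2*o)/(6 + o) = 2*o/(6 + o))
F(Q) = -10*Q/(6 - 5*Q) (F(Q) = 2*(Q*(-5))/(6 + Q*(-5)) = 2*(-5*Q)/(6 - 5*Q) = -10*Q/(6 - 5*Q))
(-38 + 21)*F(-7) - 27666 = (-38 + 21)*(10*(-7)/(-6 + 5*(-7))) - 27666 = -170*(-7)/(-6 - 35) - 27666 = -170*(-7)/(-41) - 27666 = -170*(-7)*(-1)/41 - 27666 = -17*70/41 - 27666 = -1190/41 - 27666 = -1135496/41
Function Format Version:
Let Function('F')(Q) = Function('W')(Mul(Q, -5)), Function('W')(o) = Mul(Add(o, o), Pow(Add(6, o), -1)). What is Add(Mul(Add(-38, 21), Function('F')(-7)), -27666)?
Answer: Rational(-1135496, 41) ≈ -27695.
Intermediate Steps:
Function('W')(o) = Mul(2, o, Pow(Add(6, o), -1)) (Function('W')(o) = Mul(Mul(2, o), Pow(Add(6, o), -1)) = Mul(2, o, Pow(Add(6, o), -1)))
Function('F')(Q) = Mul(-10, Q, Pow(Add(6, Mul(-5, Q)), -1)) (Function('F')(Q) = Mul(2, Mul(Q, -5), Pow(Add(6, Mul(Q, -5)), -1)) = Mul(2, Mul(-5, Q), Pow(Add(6, Mul(-5, Q)), -1)) = Mul(-10, Q, Pow(Add(6, Mul(-5, Q)), -1)))
Add(Mul(Add(-38, 21), Function('F')(-7)), -27666) = Add(Mul(Add(-38, 21), Mul(10, -7, Pow(Add(-6, Mul(5, -7)), -1))), -27666) = Add(Mul(-17, Mul(10, -7, Pow(Add(-6, -35), -1))), -27666) = Add(Mul(-17, Mul(10, -7, Pow(-41, -1))), -27666) = Add(Mul(-17, Mul(10, -7, Rational(-1, 41))), -27666) = Add(Mul(-17, Rational(70, 41)), -27666) = Add(Rational(-1190, 41), -27666) = Rational(-1135496, 41)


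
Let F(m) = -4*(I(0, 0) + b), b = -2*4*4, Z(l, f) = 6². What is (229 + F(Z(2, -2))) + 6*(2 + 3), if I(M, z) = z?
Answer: 387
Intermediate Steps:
Z(l, f) = 36
b = -32 (b = -8*4 = -32)
F(m) = 128 (F(m) = -4*(0 - 32) = -4*(-32) = 128)
(229 + F(Z(2, -2))) + 6*(2 + 3) = (229 + 128) + 6*(2 + 3) = 357 + 6*5 = 357 + 30 = 387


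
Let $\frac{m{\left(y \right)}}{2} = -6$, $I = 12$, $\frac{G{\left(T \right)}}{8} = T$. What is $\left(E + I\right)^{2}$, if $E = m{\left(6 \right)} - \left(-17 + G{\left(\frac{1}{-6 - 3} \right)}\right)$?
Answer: $\frac{25921}{81} \approx 320.01$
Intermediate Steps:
$G{\left(T \right)} = 8 T$
$m{\left(y \right)} = -12$ ($m{\left(y \right)} = 2 \left(-6\right) = -12$)
$E = \frac{53}{9}$ ($E = -12 - \left(-17 + \frac{8}{-6 - 3}\right) = -12 - \left(-17 + \frac{8}{-9}\right) = -12 - \left(-17 + 8 \left(- \frac{1}{9}\right)\right) = -12 - \left(-17 - \frac{8}{9}\right) = -12 - - \frac{161}{9} = -12 + \frac{161}{9} = \frac{53}{9} \approx 5.8889$)
$\left(E + I\right)^{2} = \left(\frac{53}{9} + 12\right)^{2} = \left(\frac{161}{9}\right)^{2} = \frac{25921}{81}$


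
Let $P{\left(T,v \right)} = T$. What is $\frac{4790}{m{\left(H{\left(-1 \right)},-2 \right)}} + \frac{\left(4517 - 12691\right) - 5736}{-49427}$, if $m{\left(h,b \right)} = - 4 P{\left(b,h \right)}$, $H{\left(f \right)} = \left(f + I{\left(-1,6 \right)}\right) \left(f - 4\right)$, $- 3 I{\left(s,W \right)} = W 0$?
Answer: $\frac{118433305}{197708} \approx 599.03$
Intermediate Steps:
$I{\left(s,W \right)} = 0$ ($I{\left(s,W \right)} = - \frac{W 0}{3} = \left(- \frac{1}{3}\right) 0 = 0$)
$H{\left(f \right)} = f \left(-4 + f\right)$ ($H{\left(f \right)} = \left(f + 0\right) \left(f - 4\right) = f \left(-4 + f\right)$)
$m{\left(h,b \right)} = - 4 b$
$\frac{4790}{m{\left(H{\left(-1 \right)},-2 \right)}} + \frac{\left(4517 - 12691\right) - 5736}{-49427} = \frac{4790}{\left(-4\right) \left(-2\right)} + \frac{\left(4517 - 12691\right) - 5736}{-49427} = \frac{4790}{8} + \left(-8174 - 5736\right) \left(- \frac{1}{49427}\right) = 4790 \cdot \frac{1}{8} - - \frac{13910}{49427} = \frac{2395}{4} + \frac{13910}{49427} = \frac{118433305}{197708}$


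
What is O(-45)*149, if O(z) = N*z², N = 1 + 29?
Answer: 9051750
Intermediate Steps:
N = 30
O(z) = 30*z²
O(-45)*149 = (30*(-45)²)*149 = (30*2025)*149 = 60750*149 = 9051750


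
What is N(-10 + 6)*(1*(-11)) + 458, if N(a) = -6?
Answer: 524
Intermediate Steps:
N(-10 + 6)*(1*(-11)) + 458 = -6*(-11) + 458 = 66 + 458 = 524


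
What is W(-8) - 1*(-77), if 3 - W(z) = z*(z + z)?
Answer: -48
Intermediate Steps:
W(z) = 3 - 2*z² (W(z) = 3 - z*(z + z) = 3 - z*2*z = 3 - 2*z²)
W(-8) - 1*(-77) = (3 - 2*(-8)²) - 1*(-77) = (3 - 2*64) + 77 = (3 - 128) + 77 = -125 + 77 = -48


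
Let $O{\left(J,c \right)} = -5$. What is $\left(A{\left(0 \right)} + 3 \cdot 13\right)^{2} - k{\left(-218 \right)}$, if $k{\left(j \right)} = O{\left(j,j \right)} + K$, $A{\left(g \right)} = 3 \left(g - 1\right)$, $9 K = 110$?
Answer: $\frac{11599}{9} \approx 1288.8$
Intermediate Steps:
$K = \frac{110}{9}$ ($K = \frac{1}{9} \cdot 110 = \frac{110}{9} \approx 12.222$)
$A{\left(g \right)} = -3 + 3 g$ ($A{\left(g \right)} = 3 \left(-1 + g\right) = -3 + 3 g$)
$k{\left(j \right)} = \frac{65}{9}$ ($k{\left(j \right)} = -5 + \frac{110}{9} = \frac{65}{9}$)
$\left(A{\left(0 \right)} + 3 \cdot 13\right)^{2} - k{\left(-218 \right)} = \left(\left(-3 + 3 \cdot 0\right) + 3 \cdot 13\right)^{2} - \frac{65}{9} = \left(\left(-3 + 0\right) + 39\right)^{2} - \frac{65}{9} = \left(-3 + 39\right)^{2} - \frac{65}{9} = 36^{2} - \frac{65}{9} = 1296 - \frac{65}{9} = \frac{11599}{9}$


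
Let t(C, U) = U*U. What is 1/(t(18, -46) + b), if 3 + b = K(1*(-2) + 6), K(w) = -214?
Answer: 1/1899 ≈ 0.00052659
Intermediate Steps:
t(C, U) = U²
b = -217 (b = -3 - 214 = -217)
1/(t(18, -46) + b) = 1/((-46)² - 217) = 1/(2116 - 217) = 1/1899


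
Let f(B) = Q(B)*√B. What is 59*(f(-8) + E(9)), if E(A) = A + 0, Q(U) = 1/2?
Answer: 531 + 59*I*√2 ≈ 531.0 + 83.439*I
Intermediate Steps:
Q(U) = ½
f(B) = √B/2
E(A) = A
59*(f(-8) + E(9)) = 59*(√(-8)/2 + 9) = 59*((2*I*√2)/2 + 9) = 59*(I*√2 + 9) = 59*(9 + I*√2) = 531 + 59*I*√2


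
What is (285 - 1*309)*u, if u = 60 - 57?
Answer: -72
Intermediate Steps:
u = 3
(285 - 1*309)*u = (285 - 1*309)*3 = (285 - 309)*3 = -24*3 = -72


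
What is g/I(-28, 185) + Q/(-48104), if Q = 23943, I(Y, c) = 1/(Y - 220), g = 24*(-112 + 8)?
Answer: 29776736889/48104 ≈ 6.1901e+5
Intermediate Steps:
g = -2496 (g = 24*(-104) = -2496)
I(Y, c) = 1/(-220 + Y)
g/I(-28, 185) + Q/(-48104) = -2496/(1/(-220 - 28)) + 23943/(-48104) = -2496/(1/(-248)) + 23943*(-1/48104) = -2496/(-1/248) - 23943/48104 = -2496*(-248) - 23943/48104 = 619008 - 23943/48104 = 29776736889/48104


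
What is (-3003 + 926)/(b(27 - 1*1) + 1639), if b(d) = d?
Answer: -2077/1665 ≈ -1.2474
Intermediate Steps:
(-3003 + 926)/(b(27 - 1*1) + 1639) = (-3003 + 926)/((27 - 1*1) + 1639) = -2077/((27 - 1) + 1639) = -2077/(26 + 1639) = -2077/1665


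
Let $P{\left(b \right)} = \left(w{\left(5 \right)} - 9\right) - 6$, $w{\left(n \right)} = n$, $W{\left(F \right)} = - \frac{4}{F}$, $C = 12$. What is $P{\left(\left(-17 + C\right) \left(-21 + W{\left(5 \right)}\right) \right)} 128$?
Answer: $-1280$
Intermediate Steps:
$P{\left(b \right)} = -10$ ($P{\left(b \right)} = \left(5 - 9\right) - 6 = -4 - 6 = -10$)
$P{\left(\left(-17 + C\right) \left(-21 + W{\left(5 \right)}\right) \right)} 128 = \left(-10\right) 128 = -1280$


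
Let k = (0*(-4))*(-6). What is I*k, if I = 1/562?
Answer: 0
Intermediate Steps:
k = 0 (k = 0*(-6) = 0)
I = 1/562 ≈ 0.0017794
I*k = (1/562)*0 = 0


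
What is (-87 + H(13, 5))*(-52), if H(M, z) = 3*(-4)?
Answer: 5148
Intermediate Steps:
H(M, z) = -12
(-87 + H(13, 5))*(-52) = (-87 - 12)*(-52) = -99*(-52) = 5148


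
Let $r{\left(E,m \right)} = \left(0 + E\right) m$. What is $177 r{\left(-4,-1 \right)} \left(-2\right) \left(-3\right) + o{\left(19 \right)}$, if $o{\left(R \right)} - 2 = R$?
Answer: $4269$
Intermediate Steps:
$o{\left(R \right)} = 2 + R$
$r{\left(E,m \right)} = E m$
$177 r{\left(-4,-1 \right)} \left(-2\right) \left(-3\right) + o{\left(19 \right)} = 177 \left(-4\right) \left(-1\right) \left(-2\right) \left(-3\right) + \left(2 + 19\right) = 177 \cdot 4 \left(-2\right) \left(-3\right) + 21 = 177 \left(\left(-8\right) \left(-3\right)\right) + 21 = 177 \cdot 24 + 21 = 4248 + 21 = 4269$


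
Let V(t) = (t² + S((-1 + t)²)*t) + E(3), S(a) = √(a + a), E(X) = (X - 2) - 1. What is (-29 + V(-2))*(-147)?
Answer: 3675 + 882*√2 ≈ 4922.3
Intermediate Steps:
E(X) = -3 + X (E(X) = (-2 + X) - 1 = -3 + X)
S(a) = √2*√a (S(a) = √(2*a) = √2*√a)
V(t) = t² + t*√2*√((-1 + t)²) (V(t) = (t² + (√2*√((-1 + t)²))*t) + (-3 + 3) = (t² + t*√2*√((-1 + t)²)) + 0 = t² + t*√2*√((-1 + t)²))
(-29 + V(-2))*(-147) = (-29 - 2*(-2 + √2*√((-1 - 2)²)))*(-147) = (-29 - 2*(-2 + √2*√((-3)²)))*(-147) = (-29 - 2*(-2 + √2*√9))*(-147) = (-29 - 2*(-2 + √2*3))*(-147) = (-29 - 2*(-2 + 3*√2))*(-147) = (-29 + (4 - 6*√2))*(-147) = (-25 - 6*√2)*(-147) = 3675 + 882*√2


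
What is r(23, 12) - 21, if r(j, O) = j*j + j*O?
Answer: 784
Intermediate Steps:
r(j, O) = j² + O*j
r(23, 12) - 21 = 23*(12 + 23) - 21 = 23*35 - 21 = 805 - 21 = 784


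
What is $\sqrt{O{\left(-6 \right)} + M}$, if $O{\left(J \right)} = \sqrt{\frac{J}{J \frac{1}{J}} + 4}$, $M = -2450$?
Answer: $\sqrt{-2450 + i \sqrt{2}} \approx 0.0143 + 49.497 i$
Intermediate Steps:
$O{\left(J \right)} = \sqrt{4 + J}$ ($O{\left(J \right)} = \sqrt{\frac{J}{1} + 4} = \sqrt{J 1 + 4} = \sqrt{J + 4} = \sqrt{4 + J}$)
$\sqrt{O{\left(-6 \right)} + M} = \sqrt{\sqrt{4 - 6} - 2450} = \sqrt{\sqrt{-2} - 2450} = \sqrt{i \sqrt{2} - 2450} = \sqrt{-2450 + i \sqrt{2}}$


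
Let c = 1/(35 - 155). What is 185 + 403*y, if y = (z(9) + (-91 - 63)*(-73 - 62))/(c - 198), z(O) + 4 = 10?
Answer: -1001298775/23761 ≈ -42140.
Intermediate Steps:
z(O) = 6 (z(O) = -4 + 10 = 6)
c = -1/120 (c = 1/(-120) = -1/120 ≈ -0.0083333)
y = -2495520/23761 (y = (6 + (-91 - 63)*(-73 - 62))/(-1/120 - 198) = (6 - 154*(-135))/(-23761/120) = (6 + 20790)*(-120/23761) = 20796*(-120/23761) = -2495520/23761 ≈ -105.03)
185 + 403*y = 185 + 403*(-2495520/23761) = 185 - 1005694560/23761 = -1001298775/23761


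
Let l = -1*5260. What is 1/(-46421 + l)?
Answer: -1/51681 ≈ -1.9349e-5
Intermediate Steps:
l = -5260
1/(-46421 + l) = 1/(-46421 - 5260) = 1/(-51681) = -1/51681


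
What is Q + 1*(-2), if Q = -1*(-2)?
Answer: 0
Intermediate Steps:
Q = 2
Q + 1*(-2) = 2 + 1*(-2) = 2 - 2 = 0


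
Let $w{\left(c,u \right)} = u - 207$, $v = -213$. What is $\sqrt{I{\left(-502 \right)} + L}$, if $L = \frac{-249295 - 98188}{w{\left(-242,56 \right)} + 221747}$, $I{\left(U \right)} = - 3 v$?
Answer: $\frac{\sqrt{7825239547039}}{110798} \approx 25.247$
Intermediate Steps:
$I{\left(U \right)} = 639$ ($I{\left(U \right)} = \left(-3\right) \left(-213\right) = 639$)
$w{\left(c,u \right)} = -207 + u$ ($w{\left(c,u \right)} = u - 207 = -207 + u$)
$L = - \frac{347483}{221596}$ ($L = \frac{-249295 - 98188}{\left(-207 + 56\right) + 221747} = - \frac{347483}{-151 + 221747} = - \frac{347483}{221596} \approx -1.5681$)
$\sqrt{I{\left(-502 \right)} + L} = \sqrt{639 - \frac{347483}{221596}} = \sqrt{\frac{141252361}{221596}} = \frac{\sqrt{7825239547039}}{110798}$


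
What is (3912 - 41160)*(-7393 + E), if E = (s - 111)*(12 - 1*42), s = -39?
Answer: 107758464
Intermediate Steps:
E = 4500 (E = (-39 - 111)*(12 - 1*42) = -150*(12 - 42) = -150*(-30) = 4500)
(3912 - 41160)*(-7393 + E) = (3912 - 41160)*(-7393 + 4500) = -37248*(-2893) = 107758464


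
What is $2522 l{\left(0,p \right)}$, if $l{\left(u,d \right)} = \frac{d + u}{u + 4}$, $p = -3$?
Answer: $- \frac{3783}{2} \approx -1891.5$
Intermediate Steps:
$l{\left(u,d \right)} = \frac{d + u}{4 + u}$
$2522 l{\left(0,p \right)} = 2522 \frac{-3 + 0}{4 + 0} = 2522 \cdot \frac{1}{4} \left(-3\right) = 2522 \left(- \frac{3}{4}\right) = - \frac{3783}{2}$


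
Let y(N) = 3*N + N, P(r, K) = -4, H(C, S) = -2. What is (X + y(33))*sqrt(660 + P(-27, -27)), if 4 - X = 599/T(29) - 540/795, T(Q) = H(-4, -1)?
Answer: 92470*sqrt(41)/53 ≈ 11172.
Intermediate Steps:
T(Q) = -2
y(N) = 4*N
X = 32243/106 (X = 4 - (599/(-2) - 540/795) = 4 - (599*(-1/2) - 540*1/795) = 4 - (-599/2 - 36/53) = 4 - 1*(-31819/106) = 4 + 31819/106 = 32243/106 ≈ 304.18)
(X + y(33))*sqrt(660 + P(-27, -27)) = (32243/106 + 4*33)*sqrt(660 - 4) = (32243/106 + 132)*sqrt(656) = 46235*(4*sqrt(41))/106 = 92470*sqrt(41)/53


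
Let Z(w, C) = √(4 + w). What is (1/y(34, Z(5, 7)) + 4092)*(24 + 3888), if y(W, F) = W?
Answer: 272136324/17 ≈ 1.6008e+7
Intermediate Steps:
(1/y(34, Z(5, 7)) + 4092)*(24 + 3888) = (1/34 + 4092)*(24 + 3888) = (1/34 + 4092)*3912 = (139129/34)*3912 = 272136324/17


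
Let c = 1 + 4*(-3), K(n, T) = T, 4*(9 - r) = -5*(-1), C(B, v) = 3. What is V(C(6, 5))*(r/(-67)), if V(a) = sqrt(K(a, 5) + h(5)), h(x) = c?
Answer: -31*I*sqrt(6)/268 ≈ -0.28334*I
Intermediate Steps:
r = 31/4 (r = 9 - (-5)*(-1)/4 = 9 - 1/4*5 = 9 - 5/4 = 31/4 ≈ 7.7500)
c = -11 (c = 1 - 12 = -11)
h(x) = -11
V(a) = I*sqrt(6) (V(a) = sqrt(5 - 11) = sqrt(-6) = I*sqrt(6))
V(C(6, 5))*(r/(-67)) = (I*sqrt(6))*((31/4)/(-67)) = (I*sqrt(6))*((31/4)*(-1/67)) = (I*sqrt(6))*(-31/268) = -31*I*sqrt(6)/268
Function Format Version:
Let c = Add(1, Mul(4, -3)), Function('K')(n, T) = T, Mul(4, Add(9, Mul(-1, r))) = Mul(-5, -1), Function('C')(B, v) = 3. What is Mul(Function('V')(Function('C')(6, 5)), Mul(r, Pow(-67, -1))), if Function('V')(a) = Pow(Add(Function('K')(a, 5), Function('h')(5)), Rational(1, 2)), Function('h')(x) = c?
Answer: Mul(Rational(-31, 268), I, Pow(6, Rational(1, 2))) ≈ Mul(-0.28334, I)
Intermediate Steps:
r = Rational(31, 4) (r = Add(9, Mul(Rational(-1, 4), Mul(-5, -1))) = Add(9, Mul(Rational(-1, 4), 5)) = Add(9, Rational(-5, 4)) = Rational(31, 4) ≈ 7.7500)
c = -11 (c = Add(1, -12) = -11)
Function('h')(x) = -11
Function('V')(a) = Mul(I, Pow(6, Rational(1, 2))) (Function('V')(a) = Pow(Add(5, -11), Rational(1, 2)) = Pow(-6, Rational(1, 2)) = Mul(I, Pow(6, Rational(1, 2))))
Mul(Function('V')(Function('C')(6, 5)), Mul(r, Pow(-67, -1))) = Mul(Mul(I, Pow(6, Rational(1, 2))), Mul(Rational(31, 4), Pow(-67, -1))) = Mul(Mul(I, Pow(6, Rational(1, 2))), Mul(Rational(31, 4), Rational(-1, 67))) = Mul(Mul(I, Pow(6, Rational(1, 2))), Rational(-31, 268)) = Mul(Rational(-31, 268), I, Pow(6, Rational(1, 2)))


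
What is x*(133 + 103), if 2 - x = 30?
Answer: -6608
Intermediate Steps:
x = -28 (x = 2 - 1*30 = 2 - 30 = -28)
x*(133 + 103) = -28*(133 + 103) = -28*236 = -6608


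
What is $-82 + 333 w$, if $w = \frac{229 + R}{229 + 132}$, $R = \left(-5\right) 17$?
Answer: $\frac{18350}{361} \approx 50.831$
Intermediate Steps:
$R = -85$
$w = \frac{144}{361}$ ($w = \frac{229 - 85}{229 + 132} = \frac{144}{361} \approx 0.39889$)
$-82 + 333 w = -82 + 333 \cdot \frac{144}{361} = -82 + \frac{47952}{361} = \frac{18350}{361}$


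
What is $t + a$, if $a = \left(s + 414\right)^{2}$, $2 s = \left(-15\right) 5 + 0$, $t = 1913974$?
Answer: $\frac{8222905}{4} \approx 2.0557 \cdot 10^{6}$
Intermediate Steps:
$s = - \frac{75}{2}$ ($s = \frac{\left(-15\right) 5 + 0}{2} = \frac{-75 + 0}{2} = \frac{1}{2} \left(-75\right) = - \frac{75}{2} \approx -37.5$)
$a = \frac{567009}{4}$ ($a = \left(- \frac{75}{2} + 414\right)^{2} = \left(\frac{753}{2}\right)^{2} = \frac{567009}{4} \approx 1.4175 \cdot 10^{5}$)
$t + a = 1913974 + \frac{567009}{4} = \frac{8222905}{4}$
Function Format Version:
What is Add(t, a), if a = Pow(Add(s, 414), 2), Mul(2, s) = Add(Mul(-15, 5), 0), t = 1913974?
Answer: Rational(8222905, 4) ≈ 2.0557e+6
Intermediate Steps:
s = Rational(-75, 2) (s = Mul(Rational(1, 2), Add(Mul(-15, 5), 0)) = Mul(Rational(1, 2), Add(-75, 0)) = Mul(Rational(1, 2), -75) = Rational(-75, 2) ≈ -37.500)
a = Rational(567009, 4) (a = Pow(Add(Rational(-75, 2), 414), 2) = Pow(Rational(753, 2), 2) = Rational(567009, 4) ≈ 1.4175e+5)
Add(t, a) = Add(1913974, Rational(567009, 4)) = Rational(8222905, 4)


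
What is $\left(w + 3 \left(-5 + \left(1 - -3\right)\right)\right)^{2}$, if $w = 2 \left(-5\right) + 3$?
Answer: $100$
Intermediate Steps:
$w = -7$ ($w = -10 + 3 = -7$)
$\left(w + 3 \left(-5 + \left(1 - -3\right)\right)\right)^{2} = \left(-7 + 3 \left(-5 + \left(1 - -3\right)\right)\right)^{2} = \left(-7 + 3 \left(-5 + \left(1 + 3\right)\right)\right)^{2} = \left(-7 + 3 \left(-5 + 4\right)\right)^{2} = \left(-7 + 3 \left(-1\right)\right)^{2} = \left(-7 - 3\right)^{2} = \left(-10\right)^{2} = 100$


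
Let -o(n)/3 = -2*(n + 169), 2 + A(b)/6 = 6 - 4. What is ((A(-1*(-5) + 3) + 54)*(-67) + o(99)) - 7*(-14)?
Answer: -1912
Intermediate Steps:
A(b) = 0 (A(b) = -12 + 6*(6 - 4) = -12 + 6*2 = -12 + 12 = 0)
o(n) = 1014 + 6*n (o(n) = -(-6)*(n + 169) = -(-6)*(169 + n) = -3*(-338 - 2*n) = 1014 + 6*n)
((A(-1*(-5) + 3) + 54)*(-67) + o(99)) - 7*(-14) = ((0 + 54)*(-67) + (1014 + 6*99)) - 7*(-14) = (54*(-67) + (1014 + 594)) + 98 = (-3618 + 1608) + 98 = -2010 + 98 = -1912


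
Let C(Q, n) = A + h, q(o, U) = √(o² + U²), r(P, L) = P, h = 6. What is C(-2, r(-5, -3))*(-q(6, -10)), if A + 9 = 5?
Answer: -4*√34 ≈ -23.324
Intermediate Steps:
A = -4 (A = -9 + 5 = -4)
q(o, U) = √(U² + o²)
C(Q, n) = 2 (C(Q, n) = -4 + 6 = 2)
C(-2, r(-5, -3))*(-q(6, -10)) = 2*(-√((-10)² + 6²)) = 2*(-√(100 + 36)) = 2*(-√136) = 2*(-2*√34) = -4*√34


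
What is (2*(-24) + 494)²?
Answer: 198916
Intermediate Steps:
(2*(-24) + 494)² = (-48 + 494)² = 446² = 198916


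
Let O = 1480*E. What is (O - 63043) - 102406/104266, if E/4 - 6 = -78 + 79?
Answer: -1126280402/52133 ≈ -21604.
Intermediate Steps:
E = 28 (E = 24 + 4*(-78 + 79) = 24 + 4*1 = 24 + 4 = 28)
O = 41440 (O = 1480*28 = 41440)
(O - 63043) - 102406/104266 = (41440 - 63043) - 102406/104266 = -21603 - 102406*1/104266 = -21603 - 51203/52133 = -1126280402/52133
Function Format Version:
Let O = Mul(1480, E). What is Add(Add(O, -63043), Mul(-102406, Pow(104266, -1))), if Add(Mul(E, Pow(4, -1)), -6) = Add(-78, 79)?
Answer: Rational(-1126280402, 52133) ≈ -21604.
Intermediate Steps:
E = 28 (E = Add(24, Mul(4, Add(-78, 79))) = Add(24, Mul(4, 1)) = Add(24, 4) = 28)
O = 41440 (O = Mul(1480, 28) = 41440)
Add(Add(O, -63043), Mul(-102406, Pow(104266, -1))) = Add(Add(41440, -63043), Mul(-102406, Pow(104266, -1))) = Add(-21603, Mul(-102406, Rational(1, 104266))) = Add(-21603, Rational(-51203, 52133)) = Rational(-1126280402, 52133)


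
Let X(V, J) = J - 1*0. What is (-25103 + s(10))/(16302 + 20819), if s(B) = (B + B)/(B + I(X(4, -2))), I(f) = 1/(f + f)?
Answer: -978937/1447719 ≈ -0.67619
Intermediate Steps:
X(V, J) = J (X(V, J) = J + 0 = J)
I(f) = 1/(2*f)
s(B) = 2*B/(-¼ + B) (s(B) = (B + B)/(B + (½)/(-2)) = (2*B)/(B + (½)*(-½)) = (2*B)/(B - ¼) = (2*B)/(-¼ + B) = 2*B/(-¼ + B))
(-25103 + s(10))/(16302 + 20819) = (-25103 + 8*10/(-1 + 4*10))/(16302 + 20819) = (-25103 + 8*10/(-1 + 40))/37121 = (-25103 + 8*10/39)*(1/37121) = (-25103 + 8*10*(1/39))*(1/37121) = (-25103 + 80/39)*(1/37121) = -978937/39*1/37121 = -978937/1447719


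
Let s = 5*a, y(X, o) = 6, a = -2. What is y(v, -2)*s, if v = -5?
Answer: -60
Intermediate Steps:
s = -10 (s = 5*(-2) = -10)
y(v, -2)*s = 6*(-10) = -60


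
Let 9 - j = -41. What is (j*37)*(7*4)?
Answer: 51800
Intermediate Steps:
j = 50 (j = 9 - 1*(-41) = 9 + 41 = 50)
(j*37)*(7*4) = (50*37)*(7*4) = 1850*28 = 51800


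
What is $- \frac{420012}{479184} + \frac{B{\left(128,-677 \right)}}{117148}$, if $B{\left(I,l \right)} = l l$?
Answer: $\frac{887606030}{292372121} \approx 3.0359$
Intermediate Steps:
$B{\left(I,l \right)} = l^{2}$
$- \frac{420012}{479184} + \frac{B{\left(128,-677 \right)}}{117148} = - \frac{420012}{479184} + \frac{\left(-677\right)^{2}}{117148} = \left(-420012\right) \frac{1}{479184} + 458329 \cdot \frac{1}{117148} = - \frac{35001}{39932} + \frac{458329}{117148} = \frac{887606030}{292372121}$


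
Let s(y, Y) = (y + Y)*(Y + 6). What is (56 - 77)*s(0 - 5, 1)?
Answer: 588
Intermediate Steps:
s(y, Y) = (6 + Y)*(Y + y) (s(y, Y) = (Y + y)*(6 + Y) = (6 + Y)*(Y + y))
(56 - 77)*s(0 - 5, 1) = (56 - 77)*(1² + 6*1 + 6*(0 - 5) + 1*(0 - 5)) = -21*(1 + 6 + 6*(-5) + 1*(-5)) = -21*(1 + 6 - 30 - 5) = -21*(-28) = 588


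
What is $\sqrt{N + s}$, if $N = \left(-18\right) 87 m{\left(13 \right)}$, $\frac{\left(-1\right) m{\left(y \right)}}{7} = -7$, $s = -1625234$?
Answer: $4 i \sqrt{106373} \approx 1304.6 i$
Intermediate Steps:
$m{\left(y \right)} = 49$ ($m{\left(y \right)} = \left(-7\right) \left(-7\right) = 49$)
$N = -76734$ ($N = \left(-18\right) 87 \cdot 49 = \left(-1566\right) 49 = -76734$)
$\sqrt{N + s} = \sqrt{-76734 - 1625234} = \sqrt{-1701968} = 4 i \sqrt{106373}$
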